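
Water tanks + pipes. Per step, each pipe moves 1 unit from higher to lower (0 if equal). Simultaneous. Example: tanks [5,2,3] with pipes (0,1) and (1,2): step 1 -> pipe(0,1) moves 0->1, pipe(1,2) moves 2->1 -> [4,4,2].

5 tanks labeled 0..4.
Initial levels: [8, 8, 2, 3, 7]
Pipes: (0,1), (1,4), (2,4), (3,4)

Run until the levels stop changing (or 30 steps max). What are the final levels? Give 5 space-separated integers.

Answer: 6 5 5 5 7

Derivation:
Step 1: flows [0=1,1->4,4->2,4->3] -> levels [8 7 3 4 6]
Step 2: flows [0->1,1->4,4->2,4->3] -> levels [7 7 4 5 5]
Step 3: flows [0=1,1->4,4->2,3=4] -> levels [7 6 5 5 5]
Step 4: flows [0->1,1->4,2=4,3=4] -> levels [6 6 5 5 6]
Step 5: flows [0=1,1=4,4->2,4->3] -> levels [6 6 6 6 4]
Step 6: flows [0=1,1->4,2->4,3->4] -> levels [6 5 5 5 7]
Step 7: flows [0->1,4->1,4->2,4->3] -> levels [5 7 6 6 4]
Step 8: flows [1->0,1->4,2->4,3->4] -> levels [6 5 5 5 7]
  -> period-2 cycle: step 8 state = step 6 state; never stabilizes
  -> state at step 30: (30-6) mod 2 = 0, same as step 6 -> [6 5 5 5 7]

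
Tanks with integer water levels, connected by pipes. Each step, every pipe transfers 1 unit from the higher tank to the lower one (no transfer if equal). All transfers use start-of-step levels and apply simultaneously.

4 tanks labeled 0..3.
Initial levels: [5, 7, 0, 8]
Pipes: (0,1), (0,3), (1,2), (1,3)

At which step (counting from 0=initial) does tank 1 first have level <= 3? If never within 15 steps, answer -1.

Answer: -1

Derivation:
Step 1: flows [1->0,3->0,1->2,3->1] -> levels [7 6 1 6]
Step 2: flows [0->1,0->3,1->2,1=3] -> levels [5 6 2 7]
Step 3: flows [1->0,3->0,1->2,3->1] -> levels [7 5 3 5]
Step 4: flows [0->1,0->3,1->2,1=3] -> levels [5 5 4 6]
Step 5: flows [0=1,3->0,1->2,3->1] -> levels [6 5 5 4]
Step 6: flows [0->1,0->3,1=2,1->3] -> levels [4 5 5 6]
Step 7: flows [1->0,3->0,1=2,3->1] -> levels [6 5 5 4]
  -> period-2 cycle (repeats step 5); tank 1 never drops to <=3
Tank 1 never reaches <=3 within 15 steps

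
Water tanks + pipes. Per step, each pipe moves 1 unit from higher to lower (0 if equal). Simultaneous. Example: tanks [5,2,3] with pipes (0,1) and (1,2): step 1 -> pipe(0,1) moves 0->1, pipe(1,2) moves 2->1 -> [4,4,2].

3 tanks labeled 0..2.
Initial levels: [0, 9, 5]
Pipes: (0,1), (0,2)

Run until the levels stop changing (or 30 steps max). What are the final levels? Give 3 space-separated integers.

Answer: 6 4 4

Derivation:
Step 1: flows [1->0,2->0] -> levels [2 8 4]
Step 2: flows [1->0,2->0] -> levels [4 7 3]
Step 3: flows [1->0,0->2] -> levels [4 6 4]
Step 4: flows [1->0,0=2] -> levels [5 5 4]
Step 5: flows [0=1,0->2] -> levels [4 5 5]
Step 6: flows [1->0,2->0] -> levels [6 4 4]
Step 7: flows [0->1,0->2] -> levels [4 5 5]
  -> period-2 cycle: step 7 state = step 5 state; never stabilizes
  -> state at step 30: (30-5) mod 2 = 1, same as step 6 -> [6 4 4]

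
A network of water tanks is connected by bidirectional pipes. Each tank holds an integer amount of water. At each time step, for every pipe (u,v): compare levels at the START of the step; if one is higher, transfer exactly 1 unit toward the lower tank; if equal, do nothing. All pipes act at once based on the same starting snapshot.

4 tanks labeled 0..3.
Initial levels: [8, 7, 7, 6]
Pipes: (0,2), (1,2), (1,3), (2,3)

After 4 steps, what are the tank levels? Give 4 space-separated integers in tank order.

Step 1: flows [0->2,1=2,1->3,2->3] -> levels [7 6 7 8]
Step 2: flows [0=2,2->1,3->1,3->2] -> levels [7 8 7 6]
Step 3: flows [0=2,1->2,1->3,2->3] -> levels [7 6 7 8]
  -> period-2 cycle: step 3 state = step 1 state
  -> state at step 4: (4-1) mod 2 = 1, same as step 2 -> [7 8 7 6]

Answer: 7 8 7 6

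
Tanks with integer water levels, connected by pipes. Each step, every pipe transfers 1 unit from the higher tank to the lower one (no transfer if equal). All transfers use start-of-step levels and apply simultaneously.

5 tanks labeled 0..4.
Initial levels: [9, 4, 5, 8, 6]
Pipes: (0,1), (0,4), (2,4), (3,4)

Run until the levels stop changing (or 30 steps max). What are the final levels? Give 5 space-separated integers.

Step 1: flows [0->1,0->4,4->2,3->4] -> levels [7 5 6 7 7]
Step 2: flows [0->1,0=4,4->2,3=4] -> levels [6 6 7 7 6]
Step 3: flows [0=1,0=4,2->4,3->4] -> levels [6 6 6 6 8]
Step 4: flows [0=1,4->0,4->2,4->3] -> levels [7 6 7 7 5]
Step 5: flows [0->1,0->4,2->4,3->4] -> levels [5 7 6 6 8]
Step 6: flows [1->0,4->0,4->2,4->3] -> levels [7 6 7 7 5]
  -> period-2 cycle: step 6 state = step 4 state; never stabilizes
  -> state at step 30: (30-4) mod 2 = 0, same as step 4 -> [7 6 7 7 5]

Answer: 7 6 7 7 5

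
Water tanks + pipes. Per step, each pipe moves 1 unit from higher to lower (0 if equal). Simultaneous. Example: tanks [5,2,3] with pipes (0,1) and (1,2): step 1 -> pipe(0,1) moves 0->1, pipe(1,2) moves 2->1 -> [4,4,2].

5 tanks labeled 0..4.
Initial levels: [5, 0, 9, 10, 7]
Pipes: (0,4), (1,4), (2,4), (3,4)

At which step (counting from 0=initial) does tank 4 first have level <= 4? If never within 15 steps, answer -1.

Step 1: flows [4->0,4->1,2->4,3->4] -> levels [6 1 8 9 7]
Step 2: flows [4->0,4->1,2->4,3->4] -> levels [7 2 7 8 7]
Step 3: flows [0=4,4->1,2=4,3->4] -> levels [7 3 7 7 7]
Step 4: flows [0=4,4->1,2=4,3=4] -> levels [7 4 7 7 6]
Step 5: flows [0->4,4->1,2->4,3->4] -> levels [6 5 6 6 8]
Step 6: flows [4->0,4->1,4->2,4->3] -> levels [7 6 7 7 4]
Tank 4 first reaches <=4 at step 6

Answer: 6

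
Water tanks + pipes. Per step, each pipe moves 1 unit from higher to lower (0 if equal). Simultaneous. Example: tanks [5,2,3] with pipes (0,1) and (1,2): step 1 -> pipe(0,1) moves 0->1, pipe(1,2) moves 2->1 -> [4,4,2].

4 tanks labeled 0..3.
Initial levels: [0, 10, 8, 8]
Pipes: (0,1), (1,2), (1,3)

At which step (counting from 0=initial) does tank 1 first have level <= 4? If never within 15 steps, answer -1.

Step 1: flows [1->0,1->2,1->3] -> levels [1 7 9 9]
Step 2: flows [1->0,2->1,3->1] -> levels [2 8 8 8]
Step 3: flows [1->0,1=2,1=3] -> levels [3 7 8 8]
Step 4: flows [1->0,2->1,3->1] -> levels [4 8 7 7]
Step 5: flows [1->0,1->2,1->3] -> levels [5 5 8 8]
Step 6: flows [0=1,2->1,3->1] -> levels [5 7 7 7]
Step 7: flows [1->0,1=2,1=3] -> levels [6 6 7 7]
Step 8: flows [0=1,2->1,3->1] -> levels [6 8 6 6]
Step 9: flows [1->0,1->2,1->3] -> levels [7 5 7 7]
Step 10: flows [0->1,2->1,3->1] -> levels [6 8 6 6]
  -> period-2 cycle (repeats step 8); tank 1 never drops to <=4
Tank 1 never reaches <=4 within 15 steps

Answer: -1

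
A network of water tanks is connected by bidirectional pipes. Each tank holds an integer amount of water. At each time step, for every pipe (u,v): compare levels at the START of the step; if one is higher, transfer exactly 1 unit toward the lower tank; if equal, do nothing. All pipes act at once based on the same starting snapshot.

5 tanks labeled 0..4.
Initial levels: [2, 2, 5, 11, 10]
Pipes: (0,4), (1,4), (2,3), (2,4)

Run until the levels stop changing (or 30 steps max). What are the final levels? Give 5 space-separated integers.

Step 1: flows [4->0,4->1,3->2,4->2] -> levels [3 3 7 10 7]
Step 2: flows [4->0,4->1,3->2,2=4] -> levels [4 4 8 9 5]
Step 3: flows [4->0,4->1,3->2,2->4] -> levels [5 5 8 8 4]
Step 4: flows [0->4,1->4,2=3,2->4] -> levels [4 4 7 8 7]
Step 5: flows [4->0,4->1,3->2,2=4] -> levels [5 5 8 7 5]
Step 6: flows [0=4,1=4,2->3,2->4] -> levels [5 5 6 8 6]
Step 7: flows [4->0,4->1,3->2,2=4] -> levels [6 6 7 7 4]
Step 8: flows [0->4,1->4,2=3,2->4] -> levels [5 5 6 7 7]
Step 9: flows [4->0,4->1,3->2,4->2] -> levels [6 6 8 6 4]
Step 10: flows [0->4,1->4,2->3,2->4] -> levels [5 5 6 7 7]
  -> period-2 cycle: step 10 state = step 8 state; never stabilizes
  -> state at step 30: (30-8) mod 2 = 0, same as step 8 -> [5 5 6 7 7]

Answer: 5 5 6 7 7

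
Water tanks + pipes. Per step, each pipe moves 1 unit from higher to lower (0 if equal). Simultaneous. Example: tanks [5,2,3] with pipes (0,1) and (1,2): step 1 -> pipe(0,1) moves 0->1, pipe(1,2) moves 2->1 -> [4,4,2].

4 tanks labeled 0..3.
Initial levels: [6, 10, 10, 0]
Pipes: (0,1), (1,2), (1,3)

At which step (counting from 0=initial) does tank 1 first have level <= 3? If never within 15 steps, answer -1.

Step 1: flows [1->0,1=2,1->3] -> levels [7 8 10 1]
Step 2: flows [1->0,2->1,1->3] -> levels [8 7 9 2]
Step 3: flows [0->1,2->1,1->3] -> levels [7 8 8 3]
Step 4: flows [1->0,1=2,1->3] -> levels [8 6 8 4]
Step 5: flows [0->1,2->1,1->3] -> levels [7 7 7 5]
Step 6: flows [0=1,1=2,1->3] -> levels [7 6 7 6]
Step 7: flows [0->1,2->1,1=3] -> levels [6 8 6 6]
Step 8: flows [1->0,1->2,1->3] -> levels [7 5 7 7]
Step 9: flows [0->1,2->1,3->1] -> levels [6 8 6 6]
  -> period-2 cycle (repeats step 7); tank 1 never drops to <=3
Tank 1 never reaches <=3 within 15 steps

Answer: -1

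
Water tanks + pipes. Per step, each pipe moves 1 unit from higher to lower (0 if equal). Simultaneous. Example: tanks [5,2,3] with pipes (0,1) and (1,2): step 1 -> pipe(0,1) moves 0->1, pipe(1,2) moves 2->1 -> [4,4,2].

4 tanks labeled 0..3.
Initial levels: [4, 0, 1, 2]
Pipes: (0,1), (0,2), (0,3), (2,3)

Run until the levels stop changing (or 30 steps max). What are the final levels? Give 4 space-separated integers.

Step 1: flows [0->1,0->2,0->3,3->2] -> levels [1 1 3 2]
Step 2: flows [0=1,2->0,3->0,2->3] -> levels [3 1 1 2]
Step 3: flows [0->1,0->2,0->3,3->2] -> levels [0 2 3 2]
Step 4: flows [1->0,2->0,3->0,2->3] -> levels [3 1 1 2]
  -> period-2 cycle: step 4 state = step 2 state; never stabilizes
  -> state at step 30: (30-2) mod 2 = 0, same as step 2 -> [3 1 1 2]

Answer: 3 1 1 2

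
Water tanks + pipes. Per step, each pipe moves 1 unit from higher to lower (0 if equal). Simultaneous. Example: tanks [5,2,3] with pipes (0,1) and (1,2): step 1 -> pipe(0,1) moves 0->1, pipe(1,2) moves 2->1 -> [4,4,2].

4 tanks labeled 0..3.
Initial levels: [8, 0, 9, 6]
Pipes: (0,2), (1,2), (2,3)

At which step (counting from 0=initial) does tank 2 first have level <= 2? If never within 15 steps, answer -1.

Step 1: flows [2->0,2->1,2->3] -> levels [9 1 6 7]
Step 2: flows [0->2,2->1,3->2] -> levels [8 2 7 6]
Step 3: flows [0->2,2->1,2->3] -> levels [7 3 6 7]
Step 4: flows [0->2,2->1,3->2] -> levels [6 4 7 6]
Step 5: flows [2->0,2->1,2->3] -> levels [7 5 4 7]
Step 6: flows [0->2,1->2,3->2] -> levels [6 4 7 6]
  -> period-2 cycle (repeats step 4); tank 2 never drops to <=2
Tank 2 never reaches <=2 within 15 steps

Answer: -1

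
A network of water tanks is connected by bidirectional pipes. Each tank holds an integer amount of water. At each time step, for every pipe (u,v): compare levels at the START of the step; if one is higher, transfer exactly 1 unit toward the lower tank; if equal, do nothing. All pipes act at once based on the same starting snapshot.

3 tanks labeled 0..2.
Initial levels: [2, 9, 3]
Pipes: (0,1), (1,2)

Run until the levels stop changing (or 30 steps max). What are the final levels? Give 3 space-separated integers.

Step 1: flows [1->0,1->2] -> levels [3 7 4]
Step 2: flows [1->0,1->2] -> levels [4 5 5]
Step 3: flows [1->0,1=2] -> levels [5 4 5]
Step 4: flows [0->1,2->1] -> levels [4 6 4]
Step 5: flows [1->0,1->2] -> levels [5 4 5]
  -> period-2 cycle: step 5 state = step 3 state; never stabilizes
  -> state at step 30: (30-3) mod 2 = 1, same as step 4 -> [4 6 4]

Answer: 4 6 4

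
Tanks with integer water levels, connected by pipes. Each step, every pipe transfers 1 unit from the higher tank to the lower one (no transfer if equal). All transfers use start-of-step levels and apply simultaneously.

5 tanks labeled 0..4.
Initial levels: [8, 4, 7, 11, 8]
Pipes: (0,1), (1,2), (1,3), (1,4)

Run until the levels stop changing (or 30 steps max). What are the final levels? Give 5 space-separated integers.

Step 1: flows [0->1,2->1,3->1,4->1] -> levels [7 8 6 10 7]
Step 2: flows [1->0,1->2,3->1,1->4] -> levels [8 6 7 9 8]
Step 3: flows [0->1,2->1,3->1,4->1] -> levels [7 10 6 8 7]
Step 4: flows [1->0,1->2,1->3,1->4] -> levels [8 6 7 9 8]
  -> period-2 cycle: step 4 state = step 2 state; never stabilizes
  -> state at step 30: (30-2) mod 2 = 0, same as step 2 -> [8 6 7 9 8]

Answer: 8 6 7 9 8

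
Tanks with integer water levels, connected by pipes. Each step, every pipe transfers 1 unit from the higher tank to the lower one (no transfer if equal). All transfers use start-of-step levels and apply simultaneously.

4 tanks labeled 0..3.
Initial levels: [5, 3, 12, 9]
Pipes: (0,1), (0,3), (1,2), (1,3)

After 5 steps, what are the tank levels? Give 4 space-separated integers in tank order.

Answer: 6 8 7 8

Derivation:
Step 1: flows [0->1,3->0,2->1,3->1] -> levels [5 6 11 7]
Step 2: flows [1->0,3->0,2->1,3->1] -> levels [7 7 10 5]
Step 3: flows [0=1,0->3,2->1,1->3] -> levels [6 7 9 7]
Step 4: flows [1->0,3->0,2->1,1=3] -> levels [8 7 8 6]
Step 5: flows [0->1,0->3,2->1,1->3] -> levels [6 8 7 8]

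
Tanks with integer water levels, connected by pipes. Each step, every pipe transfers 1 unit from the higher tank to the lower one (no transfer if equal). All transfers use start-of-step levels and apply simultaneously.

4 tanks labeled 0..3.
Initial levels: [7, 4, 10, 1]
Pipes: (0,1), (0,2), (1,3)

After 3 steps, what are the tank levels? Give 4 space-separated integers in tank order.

Answer: 7 4 7 4

Derivation:
Step 1: flows [0->1,2->0,1->3] -> levels [7 4 9 2]
Step 2: flows [0->1,2->0,1->3] -> levels [7 4 8 3]
Step 3: flows [0->1,2->0,1->3] -> levels [7 4 7 4]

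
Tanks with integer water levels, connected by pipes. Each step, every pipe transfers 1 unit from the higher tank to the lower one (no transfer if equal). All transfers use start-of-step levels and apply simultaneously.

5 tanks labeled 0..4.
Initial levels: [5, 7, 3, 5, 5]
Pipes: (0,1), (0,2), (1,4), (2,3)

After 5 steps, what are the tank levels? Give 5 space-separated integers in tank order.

Step 1: flows [1->0,0->2,1->4,3->2] -> levels [5 5 5 4 6]
Step 2: flows [0=1,0=2,4->1,2->3] -> levels [5 6 4 5 5]
Step 3: flows [1->0,0->2,1->4,3->2] -> levels [5 4 6 4 6]
Step 4: flows [0->1,2->0,4->1,2->3] -> levels [5 6 4 5 5]
  -> period-2 cycle: step 4 state = step 2 state
  -> state at step 5: (5-2) mod 2 = 1, same as step 3 -> [5 4 6 4 6]

Answer: 5 4 6 4 6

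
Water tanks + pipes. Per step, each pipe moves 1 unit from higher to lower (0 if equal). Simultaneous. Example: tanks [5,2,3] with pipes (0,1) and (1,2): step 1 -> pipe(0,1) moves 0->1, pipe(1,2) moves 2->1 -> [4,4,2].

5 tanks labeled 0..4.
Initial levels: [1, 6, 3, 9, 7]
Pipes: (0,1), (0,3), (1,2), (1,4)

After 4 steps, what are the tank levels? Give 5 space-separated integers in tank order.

Answer: 7 4 5 5 5

Derivation:
Step 1: flows [1->0,3->0,1->2,4->1] -> levels [3 5 4 8 6]
Step 2: flows [1->0,3->0,1->2,4->1] -> levels [5 4 5 7 5]
Step 3: flows [0->1,3->0,2->1,4->1] -> levels [5 7 4 6 4]
Step 4: flows [1->0,3->0,1->2,1->4] -> levels [7 4 5 5 5]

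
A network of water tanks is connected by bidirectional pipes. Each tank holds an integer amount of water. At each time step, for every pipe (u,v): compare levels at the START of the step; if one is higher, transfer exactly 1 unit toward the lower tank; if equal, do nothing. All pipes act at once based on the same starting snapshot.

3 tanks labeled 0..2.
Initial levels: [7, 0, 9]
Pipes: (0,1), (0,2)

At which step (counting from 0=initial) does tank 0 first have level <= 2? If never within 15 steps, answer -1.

Step 1: flows [0->1,2->0] -> levels [7 1 8]
Step 2: flows [0->1,2->0] -> levels [7 2 7]
Step 3: flows [0->1,0=2] -> levels [6 3 7]
Step 4: flows [0->1,2->0] -> levels [6 4 6]
Step 5: flows [0->1,0=2] -> levels [5 5 6]
Step 6: flows [0=1,2->0] -> levels [6 5 5]
Step 7: flows [0->1,0->2] -> levels [4 6 6]
Step 8: flows [1->0,2->0] -> levels [6 5 5]
  -> period-2 cycle (repeats step 6); tank 0 never drops to <=2
Tank 0 never reaches <=2 within 15 steps

Answer: -1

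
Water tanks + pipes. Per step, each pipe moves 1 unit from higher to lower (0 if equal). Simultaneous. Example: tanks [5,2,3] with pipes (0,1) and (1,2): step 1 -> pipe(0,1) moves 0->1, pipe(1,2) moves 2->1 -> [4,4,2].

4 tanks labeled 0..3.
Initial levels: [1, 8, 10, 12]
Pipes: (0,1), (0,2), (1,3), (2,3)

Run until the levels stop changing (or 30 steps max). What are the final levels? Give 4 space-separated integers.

Step 1: flows [1->0,2->0,3->1,3->2] -> levels [3 8 10 10]
Step 2: flows [1->0,2->0,3->1,2=3] -> levels [5 8 9 9]
Step 3: flows [1->0,2->0,3->1,2=3] -> levels [7 8 8 8]
Step 4: flows [1->0,2->0,1=3,2=3] -> levels [9 7 7 8]
Step 5: flows [0->1,0->2,3->1,3->2] -> levels [7 9 9 6]
Step 6: flows [1->0,2->0,1->3,2->3] -> levels [9 7 7 8]
  -> period-2 cycle: step 6 state = step 4 state; never stabilizes
  -> state at step 30: (30-4) mod 2 = 0, same as step 4 -> [9 7 7 8]

Answer: 9 7 7 8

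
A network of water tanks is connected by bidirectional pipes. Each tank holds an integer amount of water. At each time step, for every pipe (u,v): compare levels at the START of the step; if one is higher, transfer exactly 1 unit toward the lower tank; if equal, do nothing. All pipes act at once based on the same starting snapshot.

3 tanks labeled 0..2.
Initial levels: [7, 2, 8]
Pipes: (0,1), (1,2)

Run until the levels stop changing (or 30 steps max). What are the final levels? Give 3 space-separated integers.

Answer: 5 7 5

Derivation:
Step 1: flows [0->1,2->1] -> levels [6 4 7]
Step 2: flows [0->1,2->1] -> levels [5 6 6]
Step 3: flows [1->0,1=2] -> levels [6 5 6]
Step 4: flows [0->1,2->1] -> levels [5 7 5]
Step 5: flows [1->0,1->2] -> levels [6 5 6]
  -> period-2 cycle: step 5 state = step 3 state; never stabilizes
  -> state at step 30: (30-3) mod 2 = 1, same as step 4 -> [5 7 5]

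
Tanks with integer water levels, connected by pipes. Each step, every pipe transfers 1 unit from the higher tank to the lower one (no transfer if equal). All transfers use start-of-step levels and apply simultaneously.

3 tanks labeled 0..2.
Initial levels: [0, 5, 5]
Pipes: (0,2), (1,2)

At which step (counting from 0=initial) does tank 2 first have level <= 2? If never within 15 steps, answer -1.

Answer: 5

Derivation:
Step 1: flows [2->0,1=2] -> levels [1 5 4]
Step 2: flows [2->0,1->2] -> levels [2 4 4]
Step 3: flows [2->0,1=2] -> levels [3 4 3]
Step 4: flows [0=2,1->2] -> levels [3 3 4]
Step 5: flows [2->0,2->1] -> levels [4 4 2]
Tank 2 first reaches <=2 at step 5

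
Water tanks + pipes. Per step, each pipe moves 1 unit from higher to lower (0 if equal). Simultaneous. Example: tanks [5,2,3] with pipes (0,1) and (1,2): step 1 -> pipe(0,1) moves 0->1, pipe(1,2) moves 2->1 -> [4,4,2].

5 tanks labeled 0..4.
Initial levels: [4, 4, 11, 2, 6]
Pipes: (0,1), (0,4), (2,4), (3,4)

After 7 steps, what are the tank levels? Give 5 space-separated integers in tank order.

Answer: 6 4 7 6 4

Derivation:
Step 1: flows [0=1,4->0,2->4,4->3] -> levels [5 4 10 3 5]
Step 2: flows [0->1,0=4,2->4,4->3] -> levels [4 5 9 4 5]
Step 3: flows [1->0,4->0,2->4,4->3] -> levels [6 4 8 5 4]
Step 4: flows [0->1,0->4,2->4,3->4] -> levels [4 5 7 4 7]
Step 5: flows [1->0,4->0,2=4,4->3] -> levels [6 4 7 5 5]
Step 6: flows [0->1,0->4,2->4,3=4] -> levels [4 5 6 5 7]
Step 7: flows [1->0,4->0,4->2,4->3] -> levels [6 4 7 6 4]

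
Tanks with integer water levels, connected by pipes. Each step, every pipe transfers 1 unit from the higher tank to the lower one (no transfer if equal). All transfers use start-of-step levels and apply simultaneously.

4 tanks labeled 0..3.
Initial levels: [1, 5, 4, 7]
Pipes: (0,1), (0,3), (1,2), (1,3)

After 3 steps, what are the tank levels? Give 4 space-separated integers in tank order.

Answer: 4 3 5 5

Derivation:
Step 1: flows [1->0,3->0,1->2,3->1] -> levels [3 4 5 5]
Step 2: flows [1->0,3->0,2->1,3->1] -> levels [5 5 4 3]
Step 3: flows [0=1,0->3,1->2,1->3] -> levels [4 3 5 5]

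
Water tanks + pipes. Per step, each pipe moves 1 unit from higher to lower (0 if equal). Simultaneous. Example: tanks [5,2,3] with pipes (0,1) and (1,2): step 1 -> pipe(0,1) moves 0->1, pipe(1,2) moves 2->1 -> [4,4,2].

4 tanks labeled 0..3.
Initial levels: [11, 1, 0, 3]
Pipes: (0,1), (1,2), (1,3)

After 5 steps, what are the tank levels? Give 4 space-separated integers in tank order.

Step 1: flows [0->1,1->2,3->1] -> levels [10 2 1 2]
Step 2: flows [0->1,1->2,1=3] -> levels [9 2 2 2]
Step 3: flows [0->1,1=2,1=3] -> levels [8 3 2 2]
Step 4: flows [0->1,1->2,1->3] -> levels [7 2 3 3]
Step 5: flows [0->1,2->1,3->1] -> levels [6 5 2 2]

Answer: 6 5 2 2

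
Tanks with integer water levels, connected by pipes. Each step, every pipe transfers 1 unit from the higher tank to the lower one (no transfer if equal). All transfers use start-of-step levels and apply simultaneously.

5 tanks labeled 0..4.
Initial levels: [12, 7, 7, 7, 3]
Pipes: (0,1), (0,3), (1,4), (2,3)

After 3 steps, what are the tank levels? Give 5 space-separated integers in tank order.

Answer: 7 7 8 8 6

Derivation:
Step 1: flows [0->1,0->3,1->4,2=3] -> levels [10 7 7 8 4]
Step 2: flows [0->1,0->3,1->4,3->2] -> levels [8 7 8 8 5]
Step 3: flows [0->1,0=3,1->4,2=3] -> levels [7 7 8 8 6]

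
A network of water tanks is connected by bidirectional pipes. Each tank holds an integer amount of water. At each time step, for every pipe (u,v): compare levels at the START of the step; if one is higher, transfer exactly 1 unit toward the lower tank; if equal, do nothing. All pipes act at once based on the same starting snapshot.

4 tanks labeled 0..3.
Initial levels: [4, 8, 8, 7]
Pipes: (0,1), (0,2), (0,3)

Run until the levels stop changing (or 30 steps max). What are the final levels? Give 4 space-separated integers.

Answer: 6 7 7 7

Derivation:
Step 1: flows [1->0,2->0,3->0] -> levels [7 7 7 6]
Step 2: flows [0=1,0=2,0->3] -> levels [6 7 7 7]
Step 3: flows [1->0,2->0,3->0] -> levels [9 6 6 6]
Step 4: flows [0->1,0->2,0->3] -> levels [6 7 7 7]
  -> period-2 cycle: step 4 state = step 2 state; never stabilizes
  -> state at step 30: (30-2) mod 2 = 0, same as step 2 -> [6 7 7 7]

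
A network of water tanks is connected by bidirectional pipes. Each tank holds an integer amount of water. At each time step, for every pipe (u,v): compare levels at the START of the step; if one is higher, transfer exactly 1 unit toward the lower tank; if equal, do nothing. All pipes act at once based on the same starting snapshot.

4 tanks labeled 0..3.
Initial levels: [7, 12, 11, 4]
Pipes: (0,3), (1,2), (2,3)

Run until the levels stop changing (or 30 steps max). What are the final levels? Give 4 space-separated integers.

Answer: 8 9 8 9

Derivation:
Step 1: flows [0->3,1->2,2->3] -> levels [6 11 11 6]
Step 2: flows [0=3,1=2,2->3] -> levels [6 11 10 7]
Step 3: flows [3->0,1->2,2->3] -> levels [7 10 10 7]
Step 4: flows [0=3,1=2,2->3] -> levels [7 10 9 8]
Step 5: flows [3->0,1->2,2->3] -> levels [8 9 9 8]
Step 6: flows [0=3,1=2,2->3] -> levels [8 9 8 9]
Step 7: flows [3->0,1->2,3->2] -> levels [9 8 10 7]
Step 8: flows [0->3,2->1,2->3] -> levels [8 9 8 9]
  -> period-2 cycle: step 8 state = step 6 state; never stabilizes
  -> state at step 30: (30-6) mod 2 = 0, same as step 6 -> [8 9 8 9]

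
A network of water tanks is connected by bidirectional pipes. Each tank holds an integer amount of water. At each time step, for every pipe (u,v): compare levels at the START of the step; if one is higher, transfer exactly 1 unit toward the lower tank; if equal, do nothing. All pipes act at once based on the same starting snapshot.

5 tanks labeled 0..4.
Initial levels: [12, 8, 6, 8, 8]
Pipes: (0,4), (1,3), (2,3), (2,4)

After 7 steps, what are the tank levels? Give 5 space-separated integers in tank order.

Answer: 9 8 10 7 8

Derivation:
Step 1: flows [0->4,1=3,3->2,4->2] -> levels [11 8 8 7 8]
Step 2: flows [0->4,1->3,2->3,2=4] -> levels [10 7 7 9 9]
Step 3: flows [0->4,3->1,3->2,4->2] -> levels [9 8 9 7 9]
Step 4: flows [0=4,1->3,2->3,2=4] -> levels [9 7 8 9 9]
Step 5: flows [0=4,3->1,3->2,4->2] -> levels [9 8 10 7 8]
Step 6: flows [0->4,1->3,2->3,2->4] -> levels [8 7 8 9 10]
Step 7: flows [4->0,3->1,3->2,4->2] -> levels [9 8 10 7 8]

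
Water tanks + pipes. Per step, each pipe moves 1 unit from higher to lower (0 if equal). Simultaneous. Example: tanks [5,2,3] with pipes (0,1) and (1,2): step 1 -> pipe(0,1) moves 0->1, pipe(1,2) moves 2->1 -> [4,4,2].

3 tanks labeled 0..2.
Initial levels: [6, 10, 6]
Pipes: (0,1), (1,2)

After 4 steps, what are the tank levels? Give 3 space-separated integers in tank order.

Step 1: flows [1->0,1->2] -> levels [7 8 7]
Step 2: flows [1->0,1->2] -> levels [8 6 8]
Step 3: flows [0->1,2->1] -> levels [7 8 7]
  -> period-2 cycle: step 3 state = step 1 state
  -> state at step 4: (4-1) mod 2 = 1, same as step 2 -> [8 6 8]

Answer: 8 6 8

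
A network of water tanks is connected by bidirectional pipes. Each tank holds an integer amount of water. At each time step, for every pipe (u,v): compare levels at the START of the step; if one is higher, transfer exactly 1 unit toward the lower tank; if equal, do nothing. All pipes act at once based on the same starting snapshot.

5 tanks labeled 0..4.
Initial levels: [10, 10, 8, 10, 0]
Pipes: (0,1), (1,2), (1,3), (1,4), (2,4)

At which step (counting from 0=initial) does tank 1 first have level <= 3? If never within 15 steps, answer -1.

Answer: -1

Derivation:
Step 1: flows [0=1,1->2,1=3,1->4,2->4] -> levels [10 8 8 10 2]
Step 2: flows [0->1,1=2,3->1,1->4,2->4] -> levels [9 9 7 9 4]
Step 3: flows [0=1,1->2,1=3,1->4,2->4] -> levels [9 7 7 9 6]
Step 4: flows [0->1,1=2,3->1,1->4,2->4] -> levels [8 8 6 8 8]
Step 5: flows [0=1,1->2,1=3,1=4,4->2] -> levels [8 7 8 8 7]
Step 6: flows [0->1,2->1,3->1,1=4,2->4] -> levels [7 10 6 7 8]
Step 7: flows [1->0,1->2,1->3,1->4,4->2] -> levels [8 6 8 8 8]
Step 8: flows [0->1,2->1,3->1,4->1,2=4] -> levels [7 10 7 7 7]
Step 9: flows [1->0,1->2,1->3,1->4,2=4] -> levels [8 6 8 8 8]
  -> period-2 cycle (repeats step 7); tank 1 never drops to <=3
Tank 1 never reaches <=3 within 15 steps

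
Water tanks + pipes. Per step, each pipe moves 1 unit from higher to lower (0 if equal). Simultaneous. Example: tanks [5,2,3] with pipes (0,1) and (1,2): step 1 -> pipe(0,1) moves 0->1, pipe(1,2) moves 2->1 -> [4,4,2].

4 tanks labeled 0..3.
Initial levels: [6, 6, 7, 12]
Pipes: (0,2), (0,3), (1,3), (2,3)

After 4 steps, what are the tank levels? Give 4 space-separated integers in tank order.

Step 1: flows [2->0,3->0,3->1,3->2] -> levels [8 7 7 9]
Step 2: flows [0->2,3->0,3->1,3->2] -> levels [8 8 9 6]
Step 3: flows [2->0,0->3,1->3,2->3] -> levels [8 7 7 9]
  -> period-2 cycle: step 3 state = step 1 state
  -> state at step 4: (4-1) mod 2 = 1, same as step 2 -> [8 8 9 6]

Answer: 8 8 9 6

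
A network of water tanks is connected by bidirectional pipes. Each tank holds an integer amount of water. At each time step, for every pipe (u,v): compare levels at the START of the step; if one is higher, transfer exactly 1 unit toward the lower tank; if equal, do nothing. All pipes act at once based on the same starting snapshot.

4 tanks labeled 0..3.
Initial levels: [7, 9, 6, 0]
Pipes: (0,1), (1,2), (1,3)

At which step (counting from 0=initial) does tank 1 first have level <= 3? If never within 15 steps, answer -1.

Answer: -1

Derivation:
Step 1: flows [1->0,1->2,1->3] -> levels [8 6 7 1]
Step 2: flows [0->1,2->1,1->3] -> levels [7 7 6 2]
Step 3: flows [0=1,1->2,1->3] -> levels [7 5 7 3]
Step 4: flows [0->1,2->1,1->3] -> levels [6 6 6 4]
Step 5: flows [0=1,1=2,1->3] -> levels [6 5 6 5]
Step 6: flows [0->1,2->1,1=3] -> levels [5 7 5 5]
Step 7: flows [1->0,1->2,1->3] -> levels [6 4 6 6]
Step 8: flows [0->1,2->1,3->1] -> levels [5 7 5 5]
  -> period-2 cycle (repeats step 6); tank 1 never drops to <=3
Tank 1 never reaches <=3 within 15 steps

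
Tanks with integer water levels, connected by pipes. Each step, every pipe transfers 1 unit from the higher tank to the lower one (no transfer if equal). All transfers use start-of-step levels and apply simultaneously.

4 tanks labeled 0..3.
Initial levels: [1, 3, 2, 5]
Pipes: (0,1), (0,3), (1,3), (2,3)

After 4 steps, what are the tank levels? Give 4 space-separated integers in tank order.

Step 1: flows [1->0,3->0,3->1,3->2] -> levels [3 3 3 2]
Step 2: flows [0=1,0->3,1->3,2->3] -> levels [2 2 2 5]
Step 3: flows [0=1,3->0,3->1,3->2] -> levels [3 3 3 2]
  -> period-2 cycle: step 3 state = step 1 state
  -> state at step 4: (4-1) mod 2 = 1, same as step 2 -> [2 2 2 5]

Answer: 2 2 2 5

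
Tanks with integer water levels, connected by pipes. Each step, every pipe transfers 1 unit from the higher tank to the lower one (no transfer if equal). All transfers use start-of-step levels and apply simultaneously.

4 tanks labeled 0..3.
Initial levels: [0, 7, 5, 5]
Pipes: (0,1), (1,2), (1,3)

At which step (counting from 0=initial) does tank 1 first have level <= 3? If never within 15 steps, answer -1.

Answer: 5

Derivation:
Step 1: flows [1->0,1->2,1->3] -> levels [1 4 6 6]
Step 2: flows [1->0,2->1,3->1] -> levels [2 5 5 5]
Step 3: flows [1->0,1=2,1=3] -> levels [3 4 5 5]
Step 4: flows [1->0,2->1,3->1] -> levels [4 5 4 4]
Step 5: flows [1->0,1->2,1->3] -> levels [5 2 5 5]
Tank 1 first reaches <=3 at step 5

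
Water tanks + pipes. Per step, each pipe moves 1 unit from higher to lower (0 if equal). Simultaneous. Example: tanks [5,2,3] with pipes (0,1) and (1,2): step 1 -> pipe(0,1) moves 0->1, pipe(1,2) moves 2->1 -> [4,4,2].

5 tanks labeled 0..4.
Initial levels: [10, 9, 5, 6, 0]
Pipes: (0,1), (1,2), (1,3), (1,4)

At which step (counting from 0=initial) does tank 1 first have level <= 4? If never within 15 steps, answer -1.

Step 1: flows [0->1,1->2,1->3,1->4] -> levels [9 7 6 7 1]
Step 2: flows [0->1,1->2,1=3,1->4] -> levels [8 6 7 7 2]
Step 3: flows [0->1,2->1,3->1,1->4] -> levels [7 8 6 6 3]
Step 4: flows [1->0,1->2,1->3,1->4] -> levels [8 4 7 7 4]
Tank 1 first reaches <=4 at step 4

Answer: 4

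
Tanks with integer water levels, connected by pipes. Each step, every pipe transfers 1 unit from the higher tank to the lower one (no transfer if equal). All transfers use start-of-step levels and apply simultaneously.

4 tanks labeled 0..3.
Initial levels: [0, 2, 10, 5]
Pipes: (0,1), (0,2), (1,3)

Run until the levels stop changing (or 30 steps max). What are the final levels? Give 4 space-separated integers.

Step 1: flows [1->0,2->0,3->1] -> levels [2 2 9 4]
Step 2: flows [0=1,2->0,3->1] -> levels [3 3 8 3]
Step 3: flows [0=1,2->0,1=3] -> levels [4 3 7 3]
Step 4: flows [0->1,2->0,1=3] -> levels [4 4 6 3]
Step 5: flows [0=1,2->0,1->3] -> levels [5 3 5 4]
Step 6: flows [0->1,0=2,3->1] -> levels [4 5 5 3]
Step 7: flows [1->0,2->0,1->3] -> levels [6 3 4 4]
Step 8: flows [0->1,0->2,3->1] -> levels [4 5 5 3]
  -> period-2 cycle: step 8 state = step 6 state; never stabilizes
  -> state at step 30: (30-6) mod 2 = 0, same as step 6 -> [4 5 5 3]

Answer: 4 5 5 3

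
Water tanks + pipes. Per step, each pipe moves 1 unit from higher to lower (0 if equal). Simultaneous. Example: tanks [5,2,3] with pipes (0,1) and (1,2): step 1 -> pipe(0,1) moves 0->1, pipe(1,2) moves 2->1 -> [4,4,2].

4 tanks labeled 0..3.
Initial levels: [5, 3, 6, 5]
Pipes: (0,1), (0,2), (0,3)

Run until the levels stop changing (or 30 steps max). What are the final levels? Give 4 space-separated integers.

Step 1: flows [0->1,2->0,0=3] -> levels [5 4 5 5]
Step 2: flows [0->1,0=2,0=3] -> levels [4 5 5 5]
Step 3: flows [1->0,2->0,3->0] -> levels [7 4 4 4]
Step 4: flows [0->1,0->2,0->3] -> levels [4 5 5 5]
  -> period-2 cycle: step 4 state = step 2 state; never stabilizes
  -> state at step 30: (30-2) mod 2 = 0, same as step 2 -> [4 5 5 5]

Answer: 4 5 5 5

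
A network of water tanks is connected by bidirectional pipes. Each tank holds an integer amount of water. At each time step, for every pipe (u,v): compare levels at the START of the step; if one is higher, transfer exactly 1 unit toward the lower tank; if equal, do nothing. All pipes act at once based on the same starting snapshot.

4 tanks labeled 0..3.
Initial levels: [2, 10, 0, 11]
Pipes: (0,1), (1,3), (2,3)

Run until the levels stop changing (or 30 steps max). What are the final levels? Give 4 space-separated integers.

Answer: 7 5 5 6

Derivation:
Step 1: flows [1->0,3->1,3->2] -> levels [3 10 1 9]
Step 2: flows [1->0,1->3,3->2] -> levels [4 8 2 9]
Step 3: flows [1->0,3->1,3->2] -> levels [5 8 3 7]
Step 4: flows [1->0,1->3,3->2] -> levels [6 6 4 7]
Step 5: flows [0=1,3->1,3->2] -> levels [6 7 5 5]
Step 6: flows [1->0,1->3,2=3] -> levels [7 5 5 6]
Step 7: flows [0->1,3->1,3->2] -> levels [6 7 6 4]
Step 8: flows [1->0,1->3,2->3] -> levels [7 5 5 6]
  -> period-2 cycle: step 8 state = step 6 state; never stabilizes
  -> state at step 30: (30-6) mod 2 = 0, same as step 6 -> [7 5 5 6]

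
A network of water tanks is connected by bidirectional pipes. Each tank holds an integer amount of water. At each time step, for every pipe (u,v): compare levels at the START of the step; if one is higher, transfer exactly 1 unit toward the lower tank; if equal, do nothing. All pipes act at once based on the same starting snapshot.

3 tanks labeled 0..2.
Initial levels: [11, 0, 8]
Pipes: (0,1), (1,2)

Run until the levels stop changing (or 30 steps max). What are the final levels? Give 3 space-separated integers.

Step 1: flows [0->1,2->1] -> levels [10 2 7]
Step 2: flows [0->1,2->1] -> levels [9 4 6]
Step 3: flows [0->1,2->1] -> levels [8 6 5]
Step 4: flows [0->1,1->2] -> levels [7 6 6]
Step 5: flows [0->1,1=2] -> levels [6 7 6]
Step 6: flows [1->0,1->2] -> levels [7 5 7]
Step 7: flows [0->1,2->1] -> levels [6 7 6]
  -> period-2 cycle: step 7 state = step 5 state; never stabilizes
  -> state at step 30: (30-5) mod 2 = 1, same as step 6 -> [7 5 7]

Answer: 7 5 7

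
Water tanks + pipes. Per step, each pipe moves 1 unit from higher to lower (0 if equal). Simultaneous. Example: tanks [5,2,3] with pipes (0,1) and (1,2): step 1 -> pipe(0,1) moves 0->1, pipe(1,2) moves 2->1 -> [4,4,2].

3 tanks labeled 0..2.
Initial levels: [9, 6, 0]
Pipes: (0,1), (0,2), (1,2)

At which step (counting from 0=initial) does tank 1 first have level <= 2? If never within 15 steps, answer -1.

Step 1: flows [0->1,0->2,1->2] -> levels [7 6 2]
Step 2: flows [0->1,0->2,1->2] -> levels [5 6 4]
Step 3: flows [1->0,0->2,1->2] -> levels [5 4 6]
Step 4: flows [0->1,2->0,2->1] -> levels [5 6 4]
  -> period-2 cycle (repeats step 2); tank 1 never drops to <=2
Tank 1 never reaches <=2 within 15 steps

Answer: -1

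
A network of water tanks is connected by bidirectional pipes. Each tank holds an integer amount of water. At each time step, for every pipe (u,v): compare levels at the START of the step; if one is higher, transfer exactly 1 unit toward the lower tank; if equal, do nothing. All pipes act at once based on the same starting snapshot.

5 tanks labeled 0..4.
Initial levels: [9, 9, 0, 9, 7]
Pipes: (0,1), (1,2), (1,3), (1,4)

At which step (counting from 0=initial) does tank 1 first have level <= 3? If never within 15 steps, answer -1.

Answer: -1

Derivation:
Step 1: flows [0=1,1->2,1=3,1->4] -> levels [9 7 1 9 8]
Step 2: flows [0->1,1->2,3->1,4->1] -> levels [8 9 2 8 7]
Step 3: flows [1->0,1->2,1->3,1->4] -> levels [9 5 3 9 8]
Step 4: flows [0->1,1->2,3->1,4->1] -> levels [8 7 4 8 7]
Step 5: flows [0->1,1->2,3->1,1=4] -> levels [7 8 5 7 7]
Step 6: flows [1->0,1->2,1->3,1->4] -> levels [8 4 6 8 8]
Step 7: flows [0->1,2->1,3->1,4->1] -> levels [7 8 5 7 7]
  -> period-2 cycle (repeats step 5); tank 1 never drops to <=3
Tank 1 never reaches <=3 within 15 steps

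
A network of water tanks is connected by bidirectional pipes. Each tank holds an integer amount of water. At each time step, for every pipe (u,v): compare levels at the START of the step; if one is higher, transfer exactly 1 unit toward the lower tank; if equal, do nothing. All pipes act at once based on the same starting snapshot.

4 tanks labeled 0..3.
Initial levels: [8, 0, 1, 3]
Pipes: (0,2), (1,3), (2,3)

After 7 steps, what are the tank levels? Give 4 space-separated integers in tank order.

Step 1: flows [0->2,3->1,3->2] -> levels [7 1 3 1]
Step 2: flows [0->2,1=3,2->3] -> levels [6 1 3 2]
Step 3: flows [0->2,3->1,2->3] -> levels [5 2 3 2]
Step 4: flows [0->2,1=3,2->3] -> levels [4 2 3 3]
Step 5: flows [0->2,3->1,2=3] -> levels [3 3 4 2]
Step 6: flows [2->0,1->3,2->3] -> levels [4 2 2 4]
Step 7: flows [0->2,3->1,3->2] -> levels [3 3 4 2]

Answer: 3 3 4 2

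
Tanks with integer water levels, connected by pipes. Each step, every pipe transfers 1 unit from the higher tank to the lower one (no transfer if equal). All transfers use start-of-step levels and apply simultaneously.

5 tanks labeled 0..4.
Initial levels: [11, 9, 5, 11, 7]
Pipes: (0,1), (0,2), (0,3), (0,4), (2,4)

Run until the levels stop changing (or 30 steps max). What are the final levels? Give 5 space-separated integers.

Answer: 6 9 9 10 9

Derivation:
Step 1: flows [0->1,0->2,0=3,0->4,4->2] -> levels [8 10 7 11 7]
Step 2: flows [1->0,0->2,3->0,0->4,2=4] -> levels [8 9 8 10 8]
Step 3: flows [1->0,0=2,3->0,0=4,2=4] -> levels [10 8 8 9 8]
Step 4: flows [0->1,0->2,0->3,0->4,2=4] -> levels [6 9 9 10 9]
Step 5: flows [1->0,2->0,3->0,4->0,2=4] -> levels [10 8 8 9 8]
  -> period-2 cycle: step 5 state = step 3 state; never stabilizes
  -> state at step 30: (30-3) mod 2 = 1, same as step 4 -> [6 9 9 10 9]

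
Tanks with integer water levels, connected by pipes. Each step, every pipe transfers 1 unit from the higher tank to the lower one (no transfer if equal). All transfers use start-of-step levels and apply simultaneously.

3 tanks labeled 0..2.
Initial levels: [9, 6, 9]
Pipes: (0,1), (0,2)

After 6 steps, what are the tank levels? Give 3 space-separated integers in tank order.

Step 1: flows [0->1,0=2] -> levels [8 7 9]
Step 2: flows [0->1,2->0] -> levels [8 8 8]
Step 3: flows [0=1,0=2] -> levels [8 8 8]
  -> stable; steps 4..6 unchanged -> [8 8 8]

Answer: 8 8 8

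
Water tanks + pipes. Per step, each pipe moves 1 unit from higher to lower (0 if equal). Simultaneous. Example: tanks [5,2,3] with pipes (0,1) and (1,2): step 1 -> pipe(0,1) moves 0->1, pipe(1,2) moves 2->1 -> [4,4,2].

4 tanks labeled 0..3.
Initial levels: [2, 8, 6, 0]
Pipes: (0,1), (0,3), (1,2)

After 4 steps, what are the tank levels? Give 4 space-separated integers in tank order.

Step 1: flows [1->0,0->3,1->2] -> levels [2 6 7 1]
Step 2: flows [1->0,0->3,2->1] -> levels [2 6 6 2]
Step 3: flows [1->0,0=3,1=2] -> levels [3 5 6 2]
Step 4: flows [1->0,0->3,2->1] -> levels [3 5 5 3]

Answer: 3 5 5 3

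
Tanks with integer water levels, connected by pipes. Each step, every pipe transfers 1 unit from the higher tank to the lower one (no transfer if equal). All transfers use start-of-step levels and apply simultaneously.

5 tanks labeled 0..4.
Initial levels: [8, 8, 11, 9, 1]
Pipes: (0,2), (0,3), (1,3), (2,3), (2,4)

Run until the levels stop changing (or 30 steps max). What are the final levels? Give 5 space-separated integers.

Step 1: flows [2->0,3->0,3->1,2->3,2->4] -> levels [10 9 8 8 2]
Step 2: flows [0->2,0->3,1->3,2=3,2->4] -> levels [8 8 8 10 3]
Step 3: flows [0=2,3->0,3->1,3->2,2->4] -> levels [9 9 8 7 4]
Step 4: flows [0->2,0->3,1->3,2->3,2->4] -> levels [7 8 7 10 5]
Step 5: flows [0=2,3->0,3->1,3->2,2->4] -> levels [8 9 7 7 6]
Step 6: flows [0->2,0->3,1->3,2=3,2->4] -> levels [6 8 7 9 7]
Step 7: flows [2->0,3->0,3->1,3->2,2=4] -> levels [8 9 7 6 7]
Step 8: flows [0->2,0->3,1->3,2->3,2=4] -> levels [6 8 7 9 7]
  -> period-2 cycle: step 8 state = step 6 state; never stabilizes
  -> state at step 30: (30-6) mod 2 = 0, same as step 6 -> [6 8 7 9 7]

Answer: 6 8 7 9 7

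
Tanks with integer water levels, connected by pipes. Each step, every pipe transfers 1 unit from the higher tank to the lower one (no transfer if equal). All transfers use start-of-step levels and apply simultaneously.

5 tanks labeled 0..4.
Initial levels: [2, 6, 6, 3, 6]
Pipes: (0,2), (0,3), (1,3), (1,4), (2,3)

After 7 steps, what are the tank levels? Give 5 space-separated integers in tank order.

Step 1: flows [2->0,3->0,1->3,1=4,2->3] -> levels [4 5 4 4 6]
Step 2: flows [0=2,0=3,1->3,4->1,2=3] -> levels [4 5 4 5 5]
Step 3: flows [0=2,3->0,1=3,1=4,3->2] -> levels [5 5 5 3 5]
Step 4: flows [0=2,0->3,1->3,1=4,2->3] -> levels [4 4 4 6 5]
Step 5: flows [0=2,3->0,3->1,4->1,3->2] -> levels [5 6 5 3 4]
Step 6: flows [0=2,0->3,1->3,1->4,2->3] -> levels [4 4 4 6 5]
  -> period-2 cycle: step 6 state = step 4 state
  -> state at step 7: (7-4) mod 2 = 1, same as step 5 -> [5 6 5 3 4]

Answer: 5 6 5 3 4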